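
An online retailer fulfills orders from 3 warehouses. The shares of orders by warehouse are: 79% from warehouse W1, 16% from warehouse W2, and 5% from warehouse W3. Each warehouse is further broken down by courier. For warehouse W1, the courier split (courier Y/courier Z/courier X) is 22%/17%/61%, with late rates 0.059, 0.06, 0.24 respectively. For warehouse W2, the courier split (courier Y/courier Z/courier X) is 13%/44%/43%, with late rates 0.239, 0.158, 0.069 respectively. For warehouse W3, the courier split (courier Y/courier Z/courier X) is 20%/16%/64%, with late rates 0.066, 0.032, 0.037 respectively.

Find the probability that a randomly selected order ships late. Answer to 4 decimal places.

P(L|W1) = 0.22·0.059 + 0.17·0.06 + 0.61·0.24 = 0.01298 + 0.0102 + 0.1464 = 0.16958
P(L|W2) = 0.13·0.239 + 0.44·0.158 + 0.43·0.069 = 0.03107 + 0.06952 + 0.02967 = 0.13026
P(L|W3) = 0.2·0.066 + 0.16·0.032 + 0.64·0.037 = 0.0132 + 0.00512 + 0.02368 = 0.042
By total probability over the outer partition,
P(L) = 0.79·0.16958 + 0.16·0.13026 + 0.05·0.042
      = 0.1339682 + 0.0208416 + 0.0021 = 0.1569098

0.1569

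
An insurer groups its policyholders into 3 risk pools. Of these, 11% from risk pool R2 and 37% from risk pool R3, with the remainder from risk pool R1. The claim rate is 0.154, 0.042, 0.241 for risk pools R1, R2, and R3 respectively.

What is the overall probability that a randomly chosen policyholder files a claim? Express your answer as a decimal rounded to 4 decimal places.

P(R1) = 1 − (0.11 + 0.37) = 0.52.
P(C) = P(C|R1)·P(R1) + P(C|R2)·P(R2) + P(C|R3)·P(R3)
      = 0.154·0.52 + 0.042·0.11 + 0.241·0.37
      = 0.08008 + 0.00462 + 0.08917 = 0.17387

0.1739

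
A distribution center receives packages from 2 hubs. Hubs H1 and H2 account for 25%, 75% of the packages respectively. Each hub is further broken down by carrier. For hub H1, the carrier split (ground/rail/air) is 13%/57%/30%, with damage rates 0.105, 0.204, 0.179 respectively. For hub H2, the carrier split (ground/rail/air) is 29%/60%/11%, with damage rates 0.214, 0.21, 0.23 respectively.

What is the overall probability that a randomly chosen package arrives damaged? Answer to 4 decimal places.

P(D|H1) = 0.13·0.105 + 0.57·0.204 + 0.3·0.179 = 0.01365 + 0.11628 + 0.0537 = 0.18363
P(D|H2) = 0.29·0.214 + 0.6·0.21 + 0.11·0.23 = 0.06206 + 0.126 + 0.0253 = 0.21336
By total probability over the outer partition,
P(D) = 0.25·0.18363 + 0.75·0.21336
      = 0.0459075 + 0.16002 = 0.2059275

P(D) ≈ 0.2059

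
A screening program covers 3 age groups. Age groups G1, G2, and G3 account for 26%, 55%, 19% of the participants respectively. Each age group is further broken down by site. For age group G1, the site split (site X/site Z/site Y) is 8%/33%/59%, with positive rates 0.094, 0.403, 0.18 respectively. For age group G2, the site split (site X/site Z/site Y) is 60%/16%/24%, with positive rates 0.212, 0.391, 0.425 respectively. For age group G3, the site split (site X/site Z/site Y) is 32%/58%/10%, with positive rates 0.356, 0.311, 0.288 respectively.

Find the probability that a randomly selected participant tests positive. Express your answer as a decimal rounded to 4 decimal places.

0.2860

P(T|G1) = 0.08·0.094 + 0.33·0.403 + 0.59·0.18 = 0.00752 + 0.13299 + 0.1062 = 0.24671
P(T|G2) = 0.6·0.212 + 0.16·0.391 + 0.24·0.425 = 0.1272 + 0.06256 + 0.102 = 0.29176
P(T|G3) = 0.32·0.356 + 0.58·0.311 + 0.1·0.288 = 0.11392 + 0.18038 + 0.0288 = 0.3231
By total probability over the outer partition,
P(T) = 0.26·0.24671 + 0.55·0.29176 + 0.19·0.3231
      = 0.0641446 + 0.160468 + 0.061389 = 0.2860016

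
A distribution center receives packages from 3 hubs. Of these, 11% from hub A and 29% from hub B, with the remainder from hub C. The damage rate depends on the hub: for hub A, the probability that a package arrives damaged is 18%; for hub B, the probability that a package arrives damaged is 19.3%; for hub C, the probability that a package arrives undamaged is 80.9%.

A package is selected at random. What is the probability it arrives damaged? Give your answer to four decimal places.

P(D) ≈ 0.1904

P(C) = 1 − (0.11 + 0.29) = 0.6.
P(D|C) = 1 − 0.809 = 0.191.
P(D) = P(D|A)·P(A) + P(D|B)·P(B) + P(D|C)·P(C)
      = 0.18·0.11 + 0.193·0.29 + 0.191·0.6
      = 0.0198 + 0.05597 + 0.1146 = 0.19037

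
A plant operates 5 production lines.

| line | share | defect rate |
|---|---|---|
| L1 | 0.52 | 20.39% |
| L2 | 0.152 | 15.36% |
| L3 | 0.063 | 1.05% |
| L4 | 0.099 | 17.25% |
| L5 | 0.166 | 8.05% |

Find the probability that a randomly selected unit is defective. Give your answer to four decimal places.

P(D) ≈ 0.1605

P(D) = P(D|L1)·P(L1) + P(D|L2)·P(L2) + P(D|L3)·P(L3) + P(D|L4)·P(L4) + P(D|L5)·P(L5)
      = 0.2039·0.52 + 0.1536·0.152 + 0.0105·0.063 + 0.1725·0.099 + 0.0805·0.166
      = 0.106028 + 0.0233472 + 0.0006615 + 0.0170775 + 0.013363 = 0.1604772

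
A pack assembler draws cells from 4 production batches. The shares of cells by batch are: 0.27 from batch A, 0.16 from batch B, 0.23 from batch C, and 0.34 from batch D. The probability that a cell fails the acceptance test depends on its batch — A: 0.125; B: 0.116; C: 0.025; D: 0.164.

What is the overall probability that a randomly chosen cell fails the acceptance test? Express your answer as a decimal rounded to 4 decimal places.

P(F) ≈ 0.1138

By the law of total probability,
P(F) = P(F|A)·P(A) + P(F|B)·P(B) + P(F|C)·P(C) + P(F|D)·P(D)
      = 0.125·0.27 + 0.116·0.16 + 0.025·0.23 + 0.164·0.34
      = 0.03375 + 0.01856 + 0.00575 + 0.05576 = 0.11382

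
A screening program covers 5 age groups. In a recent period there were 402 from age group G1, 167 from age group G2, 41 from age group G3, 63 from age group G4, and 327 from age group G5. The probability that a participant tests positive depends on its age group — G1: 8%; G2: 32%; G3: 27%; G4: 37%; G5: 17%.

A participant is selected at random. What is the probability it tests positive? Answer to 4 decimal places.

Total: 402 + 167 + 41 + 63 + 327 = 1000.
P(G1) = 402/1000 = 0.402. P(G2) = 167/1000 = 0.167. P(G3) = 41/1000 = 0.041. P(G4) = 63/1000 = 0.063. P(G5) = 327/1000 = 0.327.
Summing over the partition,
P(T) = P(T|G1)·P(G1) + P(T|G2)·P(G2) + P(T|G3)·P(G3) + P(T|G4)·P(G4) + P(T|G5)·P(G5)
      = 0.08·0.402 + 0.32·0.167 + 0.27·0.041 + 0.37·0.063 + 0.17·0.327
      = 0.03216 + 0.05344 + 0.01107 + 0.02331 + 0.05559 = 0.17557

0.1756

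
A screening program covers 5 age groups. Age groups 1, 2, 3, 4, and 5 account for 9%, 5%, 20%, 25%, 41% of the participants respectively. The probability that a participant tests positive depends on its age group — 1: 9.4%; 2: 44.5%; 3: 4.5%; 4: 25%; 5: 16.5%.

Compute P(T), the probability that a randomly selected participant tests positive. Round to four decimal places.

0.1699

P(T) = P(T|1)·P(1) + P(T|2)·P(2) + P(T|3)·P(3) + P(T|4)·P(4) + P(T|5)·P(5)
      = 0.094·0.09 + 0.445·0.05 + 0.045·0.2 + 0.25·0.25 + 0.165·0.41
      = 0.00846 + 0.02225 + 0.009 + 0.0625 + 0.06765 = 0.16986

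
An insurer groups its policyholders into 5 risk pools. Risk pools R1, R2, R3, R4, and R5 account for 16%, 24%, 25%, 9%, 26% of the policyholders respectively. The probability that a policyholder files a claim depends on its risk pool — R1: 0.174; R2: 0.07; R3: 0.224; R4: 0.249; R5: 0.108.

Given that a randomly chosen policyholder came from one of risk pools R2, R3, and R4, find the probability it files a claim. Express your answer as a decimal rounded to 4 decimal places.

Let S = {R2, R3, R4}.
P(S) = 0.24 + 0.25 + 0.09 = 0.58.
P(C ∩ S) = 0.07·0.24 + 0.224·0.25 + 0.249·0.09 = 0.0168 + 0.056 + 0.02241 = 0.09521.
P(C | S) = 0.09521 / 0.58 = 0.164155…

0.1642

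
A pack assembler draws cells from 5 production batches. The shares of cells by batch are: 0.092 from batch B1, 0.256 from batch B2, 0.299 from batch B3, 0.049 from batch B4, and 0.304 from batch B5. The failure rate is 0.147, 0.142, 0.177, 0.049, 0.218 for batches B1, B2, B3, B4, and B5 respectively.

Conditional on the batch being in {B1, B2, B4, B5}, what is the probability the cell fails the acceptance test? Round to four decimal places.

Let S = {B1, B2, B4, B5}.
P(S) = 0.092 + 0.256 + 0.049 + 0.304 = 0.701.
P(F ∩ S) = 0.147·0.092 + 0.142·0.256 + 0.049·0.049 + 0.218·0.304 = 0.013524 + 0.036352 + 0.002401 + 0.066272 = 0.118549.
P(F | S) = 0.118549 / 0.701 = 0.169114…

P(F|S) ≈ 0.1691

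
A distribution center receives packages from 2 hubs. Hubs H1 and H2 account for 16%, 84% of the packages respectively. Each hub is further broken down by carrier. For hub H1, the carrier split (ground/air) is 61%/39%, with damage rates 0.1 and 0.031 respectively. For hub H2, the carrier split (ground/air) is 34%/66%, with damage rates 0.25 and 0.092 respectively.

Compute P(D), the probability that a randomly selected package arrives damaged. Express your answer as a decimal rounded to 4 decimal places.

P(D|H1) = 0.61·0.1 + 0.39·0.031 = 0.061 + 0.01209 = 0.07309
P(D|H2) = 0.34·0.25 + 0.66·0.092 = 0.085 + 0.06072 = 0.14572
By total probability over the outer partition,
P(D) = 0.16·0.07309 + 0.84·0.14572
      = 0.0116944 + 0.1224048 = 0.1340992

P(D) ≈ 0.1341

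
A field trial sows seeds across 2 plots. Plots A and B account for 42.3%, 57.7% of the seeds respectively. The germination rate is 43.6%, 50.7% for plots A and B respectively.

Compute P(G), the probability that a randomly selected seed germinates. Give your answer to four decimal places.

0.4770

Using total probability over the partition,
P(G) = P(G|A)·P(A) + P(G|B)·P(B)
      = 0.436·0.423 + 0.507·0.577
      = 0.184428 + 0.292539 = 0.476967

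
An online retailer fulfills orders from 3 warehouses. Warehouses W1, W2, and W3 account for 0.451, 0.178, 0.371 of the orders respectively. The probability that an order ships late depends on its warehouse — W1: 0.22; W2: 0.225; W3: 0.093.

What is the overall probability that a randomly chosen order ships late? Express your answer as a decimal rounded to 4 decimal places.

P(L) ≈ 0.1738

Summing over the partition,
P(L) = P(L|W1)·P(W1) + P(L|W2)·P(W2) + P(L|W3)·P(W3)
      = 0.22·0.451 + 0.225·0.178 + 0.093·0.371
      = 0.09922 + 0.04005 + 0.034503 = 0.173773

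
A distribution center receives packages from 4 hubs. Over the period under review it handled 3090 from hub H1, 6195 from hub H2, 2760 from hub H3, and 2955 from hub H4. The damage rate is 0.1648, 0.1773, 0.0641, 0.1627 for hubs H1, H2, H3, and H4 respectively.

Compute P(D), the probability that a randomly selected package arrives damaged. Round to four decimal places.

0.1510

Total: 3090 + 6195 + 2760 + 2955 = 15000.
P(H1) = 3090/15000 = 0.206. P(H2) = 6195/15000 = 0.413. P(H3) = 2760/15000 = 0.184. P(H4) = 2955/15000 = 0.197.
Summing over the partition,
P(D) = P(D|H1)·P(H1) + P(D|H2)·P(H2) + P(D|H3)·P(H3) + P(D|H4)·P(H4)
      = 0.1648·0.206 + 0.1773·0.413 + 0.0641·0.184 + 0.1627·0.197
      = 0.0339488 + 0.0732249 + 0.0117944 + 0.0320519 = 0.15102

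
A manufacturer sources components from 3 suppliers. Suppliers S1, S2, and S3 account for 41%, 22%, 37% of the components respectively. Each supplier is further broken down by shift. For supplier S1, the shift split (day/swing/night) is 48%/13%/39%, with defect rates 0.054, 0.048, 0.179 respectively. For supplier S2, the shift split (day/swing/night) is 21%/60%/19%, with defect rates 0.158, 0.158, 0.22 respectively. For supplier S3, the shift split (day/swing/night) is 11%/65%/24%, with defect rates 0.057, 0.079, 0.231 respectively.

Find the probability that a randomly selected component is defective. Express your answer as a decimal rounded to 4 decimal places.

P(D|S1) = 0.48·0.054 + 0.13·0.048 + 0.39·0.179 = 0.02592 + 0.00624 + 0.06981 = 0.10197
P(D|S2) = 0.21·0.158 + 0.6·0.158 + 0.19·0.22 = 0.03318 + 0.0948 + 0.0418 = 0.16978
P(D|S3) = 0.11·0.057 + 0.65·0.079 + 0.24·0.231 = 0.00627 + 0.05135 + 0.05544 = 0.11306
By total probability over the outer partition,
P(D) = 0.41·0.10197 + 0.22·0.16978 + 0.37·0.11306
      = 0.0418077 + 0.0373516 + 0.0418322 = 0.1209915

P(D) ≈ 0.1210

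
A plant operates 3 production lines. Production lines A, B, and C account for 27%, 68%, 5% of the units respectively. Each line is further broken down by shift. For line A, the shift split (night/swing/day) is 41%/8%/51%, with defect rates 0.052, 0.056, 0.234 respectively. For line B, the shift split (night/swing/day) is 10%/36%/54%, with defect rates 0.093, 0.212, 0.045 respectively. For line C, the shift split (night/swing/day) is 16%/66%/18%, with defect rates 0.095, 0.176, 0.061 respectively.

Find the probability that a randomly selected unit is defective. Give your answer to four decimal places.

P(D|A) = 0.41·0.052 + 0.08·0.056 + 0.51·0.234 = 0.02132 + 0.00448 + 0.11934 = 0.14514
P(D|B) = 0.1·0.093 + 0.36·0.212 + 0.54·0.045 = 0.0093 + 0.07632 + 0.0243 = 0.10992
P(D|C) = 0.16·0.095 + 0.66·0.176 + 0.18·0.061 = 0.0152 + 0.11616 + 0.01098 = 0.14234
Then overall,
P(D) = 0.27·0.14514 + 0.68·0.10992 + 0.05·0.14234
      = 0.0391878 + 0.0747456 + 0.007117 = 0.1210504

P(D) ≈ 0.1211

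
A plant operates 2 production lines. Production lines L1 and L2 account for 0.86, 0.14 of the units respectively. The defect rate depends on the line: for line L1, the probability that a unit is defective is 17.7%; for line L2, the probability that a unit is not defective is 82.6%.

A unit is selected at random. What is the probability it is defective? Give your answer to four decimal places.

0.1766

P(D|L2) = 1 − 0.826 = 0.174.
Summing over the partition,
P(D) = P(D|L1)·P(L1) + P(D|L2)·P(L2)
      = 0.177·0.86 + 0.174·0.14
      = 0.15222 + 0.02436 = 0.17658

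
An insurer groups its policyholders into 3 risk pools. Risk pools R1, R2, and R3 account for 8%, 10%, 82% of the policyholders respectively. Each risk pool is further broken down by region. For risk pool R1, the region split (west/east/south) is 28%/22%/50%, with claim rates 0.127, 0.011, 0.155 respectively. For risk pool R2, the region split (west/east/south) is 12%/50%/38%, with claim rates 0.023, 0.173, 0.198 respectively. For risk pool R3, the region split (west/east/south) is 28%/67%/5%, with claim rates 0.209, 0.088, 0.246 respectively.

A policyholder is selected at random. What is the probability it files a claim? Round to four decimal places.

P(C|R1) = 0.28·0.127 + 0.22·0.011 + 0.5·0.155 = 0.03556 + 0.00242 + 0.0775 = 0.11548
P(C|R2) = 0.12·0.023 + 0.5·0.173 + 0.38·0.198 = 0.00276 + 0.0865 + 0.07524 = 0.1645
P(C|R3) = 0.28·0.209 + 0.67·0.088 + 0.05·0.246 = 0.05852 + 0.05896 + 0.0123 = 0.12978
Then overall,
P(C) = 0.08·0.11548 + 0.1·0.1645 + 0.82·0.12978
      = 0.0092384 + 0.01645 + 0.1064196 = 0.132108

P(C) ≈ 0.1321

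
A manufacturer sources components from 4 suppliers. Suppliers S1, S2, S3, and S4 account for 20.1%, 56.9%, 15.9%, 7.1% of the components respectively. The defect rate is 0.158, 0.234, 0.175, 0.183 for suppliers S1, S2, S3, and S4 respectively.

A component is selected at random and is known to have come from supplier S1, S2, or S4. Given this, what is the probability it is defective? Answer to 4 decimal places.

0.2115

Let S = {S1, S2, S4}.
P(S) = 0.201 + 0.569 + 0.071 = 0.841.
P(D ∩ S) = 0.158·0.201 + 0.234·0.569 + 0.183·0.071 = 0.031758 + 0.133146 + 0.012993 = 0.177897.
P(D | S) = 0.177897 / 0.841 = 0.211530…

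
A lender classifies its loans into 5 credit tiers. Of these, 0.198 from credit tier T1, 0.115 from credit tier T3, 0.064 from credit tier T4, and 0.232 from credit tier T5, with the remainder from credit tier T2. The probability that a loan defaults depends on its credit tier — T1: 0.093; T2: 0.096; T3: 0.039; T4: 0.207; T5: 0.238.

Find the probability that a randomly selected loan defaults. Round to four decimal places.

0.1289

P(T2) = 1 − (0.198 + 0.115 + 0.064 + 0.232) = 0.391.
By the law of total probability,
P(D) = P(D|T1)·P(T1) + P(D|T2)·P(T2) + P(D|T3)·P(T3) + P(D|T4)·P(T4) + P(D|T5)·P(T5)
      = 0.093·0.198 + 0.096·0.391 + 0.039·0.115 + 0.207·0.064 + 0.238·0.232
      = 0.018414 + 0.037536 + 0.004485 + 0.013248 + 0.055216 = 0.128899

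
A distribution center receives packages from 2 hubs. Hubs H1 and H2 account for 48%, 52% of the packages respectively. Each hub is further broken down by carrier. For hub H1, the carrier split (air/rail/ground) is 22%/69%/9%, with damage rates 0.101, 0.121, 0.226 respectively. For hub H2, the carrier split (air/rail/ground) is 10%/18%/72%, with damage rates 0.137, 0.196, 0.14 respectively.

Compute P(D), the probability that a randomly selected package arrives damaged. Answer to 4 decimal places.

P(D) ≈ 0.1384

P(D|H1) = 0.22·0.101 + 0.69·0.121 + 0.09·0.226 = 0.02222 + 0.08349 + 0.02034 = 0.12605
P(D|H2) = 0.1·0.137 + 0.18·0.196 + 0.72·0.14 = 0.0137 + 0.03528 + 0.1008 = 0.14978
By total probability over the outer partition,
P(D) = 0.48·0.12605 + 0.52·0.14978
      = 0.060504 + 0.0778856 = 0.1383896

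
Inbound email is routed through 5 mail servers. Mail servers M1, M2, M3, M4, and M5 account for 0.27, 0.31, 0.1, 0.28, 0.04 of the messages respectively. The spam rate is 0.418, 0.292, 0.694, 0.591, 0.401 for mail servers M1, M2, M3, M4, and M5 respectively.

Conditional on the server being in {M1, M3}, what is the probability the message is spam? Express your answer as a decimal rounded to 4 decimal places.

Let J = {M1, M3}.
P(J) = 0.27 + 0.1 = 0.37.
P(S ∩ J) = 0.418·0.27 + 0.694·0.1 = 0.11286 + 0.0694 = 0.18226.
P(S | J) = 0.18226 / 0.37 = 0.492595…

P(S|J) ≈ 0.4926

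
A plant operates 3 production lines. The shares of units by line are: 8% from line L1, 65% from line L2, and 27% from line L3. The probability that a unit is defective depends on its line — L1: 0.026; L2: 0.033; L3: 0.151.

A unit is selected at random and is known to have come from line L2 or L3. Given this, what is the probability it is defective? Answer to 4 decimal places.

0.0676

Let S = {L2, L3}.
P(S) = 0.65 + 0.27 = 0.92.
P(D ∩ S) = 0.033·0.65 + 0.151·0.27 = 0.02145 + 0.04077 = 0.06222.
P(D | S) = 0.06222 / 0.92 = 0.067630…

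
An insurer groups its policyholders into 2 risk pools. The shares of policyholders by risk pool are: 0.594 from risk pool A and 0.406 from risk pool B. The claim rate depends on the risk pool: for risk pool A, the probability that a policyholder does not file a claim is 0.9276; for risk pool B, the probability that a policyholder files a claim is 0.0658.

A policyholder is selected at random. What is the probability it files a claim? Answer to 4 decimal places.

P(C|A) = 1 − 0.9276 = 0.0724.
P(C) = P(C|A)·P(A) + P(C|B)·P(B)
      = 0.0724·0.594 + 0.0658·0.406
      = 0.0430056 + 0.0267148 = 0.0697204

0.0697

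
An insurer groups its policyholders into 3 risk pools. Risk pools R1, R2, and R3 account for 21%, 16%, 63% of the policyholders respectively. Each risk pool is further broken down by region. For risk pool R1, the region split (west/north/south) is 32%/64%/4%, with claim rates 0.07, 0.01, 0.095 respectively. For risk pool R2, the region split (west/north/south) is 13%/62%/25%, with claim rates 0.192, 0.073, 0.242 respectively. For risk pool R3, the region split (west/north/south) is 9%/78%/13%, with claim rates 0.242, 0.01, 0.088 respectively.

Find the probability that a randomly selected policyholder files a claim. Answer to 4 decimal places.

P(C) ≈ 0.0536

P(C|R1) = 0.32·0.07 + 0.64·0.01 + 0.04·0.095 = 0.0224 + 0.0064 + 0.0038 = 0.0326
P(C|R2) = 0.13·0.192 + 0.62·0.073 + 0.25·0.242 = 0.02496 + 0.04526 + 0.0605 = 0.13072
P(C|R3) = 0.09·0.242 + 0.78·0.01 + 0.13·0.088 = 0.02178 + 0.0078 + 0.01144 = 0.04102
Then overall,
P(C) = 0.21·0.0326 + 0.16·0.13072 + 0.63·0.04102
      = 0.006846 + 0.0209152 + 0.0258426 = 0.0536038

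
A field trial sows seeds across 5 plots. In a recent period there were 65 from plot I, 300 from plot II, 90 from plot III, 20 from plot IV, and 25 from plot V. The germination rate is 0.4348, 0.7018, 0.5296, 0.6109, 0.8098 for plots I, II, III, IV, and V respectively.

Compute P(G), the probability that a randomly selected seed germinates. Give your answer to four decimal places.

P(G) ≈ 0.6379

Total: 65 + 300 + 90 + 20 + 25 = 500.
P(I) = 65/500 = 0.13. P(II) = 300/500 = 0.6. P(III) = 90/500 = 0.18. P(IV) = 20/500 = 0.04. P(V) = 25/500 = 0.05.
Using total probability over the partition,
P(G) = P(G|I)·P(I) + P(G|II)·P(II) + P(G|III)·P(III) + P(G|IV)·P(IV) + P(G|V)·P(V)
      = 0.4348·0.13 + 0.7018·0.6 + 0.5296·0.18 + 0.6109·0.04 + 0.8098·0.05
      = 0.056524 + 0.42108 + 0.095328 + 0.024436 + 0.04049 = 0.637858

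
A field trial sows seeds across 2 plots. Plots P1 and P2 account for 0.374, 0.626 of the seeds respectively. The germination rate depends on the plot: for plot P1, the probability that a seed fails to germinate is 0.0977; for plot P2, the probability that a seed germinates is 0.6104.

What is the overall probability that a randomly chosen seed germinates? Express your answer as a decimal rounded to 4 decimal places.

P(G|P1) = 1 − 0.0977 = 0.9023.
Summing over the partition,
P(G) = P(G|P1)·P(P1) + P(G|P2)·P(P2)
      = 0.9023·0.374 + 0.6104·0.626
      = 0.3374602 + 0.3821104 = 0.7195706

0.7196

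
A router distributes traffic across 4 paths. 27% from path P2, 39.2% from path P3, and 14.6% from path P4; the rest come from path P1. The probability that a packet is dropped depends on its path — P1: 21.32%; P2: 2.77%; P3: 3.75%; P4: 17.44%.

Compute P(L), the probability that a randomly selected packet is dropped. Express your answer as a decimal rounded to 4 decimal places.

P(P1) = 1 − (0.27 + 0.392 + 0.146) = 0.192.
P(L) = P(L|P1)·P(P1) + P(L|P2)·P(P2) + P(L|P3)·P(P3) + P(L|P4)·P(P4)
      = 0.2132·0.192 + 0.0277·0.27 + 0.0375·0.392 + 0.1744·0.146
      = 0.0409344 + 0.007479 + 0.0147 + 0.0254624 = 0.0885758

P(L) ≈ 0.0886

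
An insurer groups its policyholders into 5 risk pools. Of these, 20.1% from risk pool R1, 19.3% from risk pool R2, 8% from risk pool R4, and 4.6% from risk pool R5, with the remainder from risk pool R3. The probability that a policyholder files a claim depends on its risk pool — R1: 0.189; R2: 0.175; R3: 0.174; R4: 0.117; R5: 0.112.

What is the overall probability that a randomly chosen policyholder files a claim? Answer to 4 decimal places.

0.1698

P(R3) = 1 − (0.201 + 0.193 + 0.08 + 0.046) = 0.48.
P(C) = P(C|R1)·P(R1) + P(C|R2)·P(R2) + P(C|R3)·P(R3) + P(C|R4)·P(R4) + P(C|R5)·P(R5)
      = 0.189·0.201 + 0.175·0.193 + 0.174·0.48 + 0.117·0.08 + 0.112·0.046
      = 0.037989 + 0.033775 + 0.08352 + 0.00936 + 0.005152 = 0.169796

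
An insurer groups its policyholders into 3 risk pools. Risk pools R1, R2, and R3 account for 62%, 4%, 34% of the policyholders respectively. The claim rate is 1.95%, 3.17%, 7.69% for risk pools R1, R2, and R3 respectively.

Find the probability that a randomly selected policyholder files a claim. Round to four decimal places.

By the law of total probability,
P(C) = P(C|R1)·P(R1) + P(C|R2)·P(R2) + P(C|R3)·P(R3)
      = 0.0195·0.62 + 0.0317·0.04 + 0.0769·0.34
      = 0.01209 + 0.001268 + 0.026146 = 0.039504

0.0395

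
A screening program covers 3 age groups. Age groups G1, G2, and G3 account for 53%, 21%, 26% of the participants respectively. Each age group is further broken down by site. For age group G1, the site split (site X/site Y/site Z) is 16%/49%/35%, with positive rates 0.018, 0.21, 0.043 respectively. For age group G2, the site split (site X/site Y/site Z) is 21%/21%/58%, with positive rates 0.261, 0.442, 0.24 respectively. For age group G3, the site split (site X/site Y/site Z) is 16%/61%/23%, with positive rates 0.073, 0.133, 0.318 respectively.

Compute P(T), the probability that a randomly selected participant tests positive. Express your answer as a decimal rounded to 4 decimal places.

P(T) ≈ 0.1674

P(T|G1) = 0.16·0.018 + 0.49·0.21 + 0.35·0.043 = 0.00288 + 0.1029 + 0.01505 = 0.12083
P(T|G2) = 0.21·0.261 + 0.21·0.442 + 0.58·0.24 = 0.05481 + 0.09282 + 0.1392 = 0.28683
P(T|G3) = 0.16·0.073 + 0.61·0.133 + 0.23·0.318 = 0.01168 + 0.08113 + 0.07314 = 0.16595
Then overall,
P(T) = 0.53·0.12083 + 0.21·0.28683 + 0.26·0.16595
      = 0.0640399 + 0.0602343 + 0.043147 = 0.1674212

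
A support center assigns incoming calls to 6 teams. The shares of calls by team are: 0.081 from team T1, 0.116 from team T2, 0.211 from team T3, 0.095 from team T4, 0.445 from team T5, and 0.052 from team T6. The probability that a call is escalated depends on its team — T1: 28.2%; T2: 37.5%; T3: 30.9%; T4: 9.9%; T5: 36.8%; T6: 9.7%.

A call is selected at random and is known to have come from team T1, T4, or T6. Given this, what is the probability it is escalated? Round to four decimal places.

P(E|S) ≈ 0.1636

Let S = {T1, T4, T6}.
P(S) = 0.081 + 0.095 + 0.052 = 0.228.
P(E ∩ S) = 0.282·0.081 + 0.099·0.095 + 0.097·0.052 = 0.022842 + 0.009405 + 0.005044 = 0.037291.
P(E | S) = 0.037291 / 0.228 = 0.163557…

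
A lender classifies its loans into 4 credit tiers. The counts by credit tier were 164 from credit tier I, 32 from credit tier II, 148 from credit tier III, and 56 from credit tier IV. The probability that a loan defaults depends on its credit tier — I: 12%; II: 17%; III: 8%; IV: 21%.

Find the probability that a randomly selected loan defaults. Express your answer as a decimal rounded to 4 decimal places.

P(D) ≈ 0.1218

Total: 164 + 32 + 148 + 56 = 400.
P(I) = 164/400 = 0.41. P(II) = 32/400 = 0.08. P(III) = 148/400 = 0.37. P(IV) = 56/400 = 0.14.
By the law of total probability,
P(D) = P(D|I)·P(I) + P(D|II)·P(II) + P(D|III)·P(III) + P(D|IV)·P(IV)
      = 0.12·0.41 + 0.17·0.08 + 0.08·0.37 + 0.21·0.14
      = 0.0492 + 0.0136 + 0.0296 + 0.0294 = 0.1218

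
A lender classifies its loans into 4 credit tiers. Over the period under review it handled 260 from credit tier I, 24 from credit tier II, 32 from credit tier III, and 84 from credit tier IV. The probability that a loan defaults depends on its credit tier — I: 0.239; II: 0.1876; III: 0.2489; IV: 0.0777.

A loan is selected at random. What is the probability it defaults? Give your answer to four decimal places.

P(D) ≈ 0.2028

Total: 260 + 24 + 32 + 84 = 400.
P(I) = 260/400 = 0.65. P(II) = 24/400 = 0.06. P(III) = 32/400 = 0.08. P(IV) = 84/400 = 0.21.
P(D) = P(D|I)·P(I) + P(D|II)·P(II) + P(D|III)·P(III) + P(D|IV)·P(IV)
      = 0.239·0.65 + 0.1876·0.06 + 0.2489·0.08 + 0.0777·0.21
      = 0.15535 + 0.011256 + 0.019912 + 0.016317 = 0.202835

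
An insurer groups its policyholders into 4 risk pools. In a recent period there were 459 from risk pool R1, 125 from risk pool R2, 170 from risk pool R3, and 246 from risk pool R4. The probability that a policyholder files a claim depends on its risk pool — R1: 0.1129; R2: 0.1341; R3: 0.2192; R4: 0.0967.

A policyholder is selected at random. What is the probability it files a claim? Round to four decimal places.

Total: 459 + 125 + 170 + 246 = 1000.
P(R1) = 459/1000 = 0.459. P(R2) = 125/1000 = 0.125. P(R3) = 170/1000 = 0.17. P(R4) = 246/1000 = 0.246.
Summing over the partition,
P(C) = P(C|R1)·P(R1) + P(C|R2)·P(R2) + P(C|R3)·P(R3) + P(C|R4)·P(R4)
      = 0.1129·0.459 + 0.1341·0.125 + 0.2192·0.17 + 0.0967·0.246
      = 0.0518211 + 0.0167625 + 0.037264 + 0.0237882 = 0.1296358

0.1296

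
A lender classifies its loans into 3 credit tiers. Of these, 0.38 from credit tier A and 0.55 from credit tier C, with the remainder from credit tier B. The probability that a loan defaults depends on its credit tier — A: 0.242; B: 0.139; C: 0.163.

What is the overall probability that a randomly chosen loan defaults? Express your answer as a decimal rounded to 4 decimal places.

P(B) = 1 − (0.38 + 0.55) = 0.07.
P(D) = P(D|A)·P(A) + P(D|B)·P(B) + P(D|C)·P(C)
      = 0.242·0.38 + 0.139·0.07 + 0.163·0.55
      = 0.09196 + 0.00973 + 0.08965 = 0.19134

0.1913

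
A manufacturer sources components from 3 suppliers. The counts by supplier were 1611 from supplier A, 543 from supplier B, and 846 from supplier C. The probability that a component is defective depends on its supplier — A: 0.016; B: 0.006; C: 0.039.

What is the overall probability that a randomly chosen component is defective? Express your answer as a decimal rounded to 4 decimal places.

Total: 1611 + 543 + 846 = 3000.
P(A) = 1611/3000 = 0.537. P(B) = 543/3000 = 0.181. P(C) = 846/3000 = 0.282.
Using total probability over the partition,
P(D) = P(D|A)·P(A) + P(D|B)·P(B) + P(D|C)·P(C)
      = 0.016·0.537 + 0.006·0.181 + 0.039·0.282
      = 0.008592 + 0.001086 + 0.010998 = 0.020676

P(D) ≈ 0.0207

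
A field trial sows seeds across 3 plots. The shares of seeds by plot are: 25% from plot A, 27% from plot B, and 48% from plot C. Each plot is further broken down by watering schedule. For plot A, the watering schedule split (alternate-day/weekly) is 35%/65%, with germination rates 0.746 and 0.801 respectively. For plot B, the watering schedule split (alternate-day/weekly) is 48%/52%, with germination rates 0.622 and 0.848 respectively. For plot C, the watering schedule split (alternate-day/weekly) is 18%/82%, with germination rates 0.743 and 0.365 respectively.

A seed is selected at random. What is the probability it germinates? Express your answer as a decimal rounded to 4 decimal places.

P(G) ≈ 0.6030

P(G|A) = 0.35·0.746 + 0.65·0.801 = 0.2611 + 0.52065 = 0.78175
P(G|B) = 0.48·0.622 + 0.52·0.848 = 0.29856 + 0.44096 = 0.73952
P(G|C) = 0.18·0.743 + 0.82·0.365 = 0.13374 + 0.2993 = 0.43304
By total probability over the outer partition,
P(G) = 0.25·0.78175 + 0.27·0.73952 + 0.48·0.43304
      = 0.1954375 + 0.1996704 + 0.2078592 = 0.6029671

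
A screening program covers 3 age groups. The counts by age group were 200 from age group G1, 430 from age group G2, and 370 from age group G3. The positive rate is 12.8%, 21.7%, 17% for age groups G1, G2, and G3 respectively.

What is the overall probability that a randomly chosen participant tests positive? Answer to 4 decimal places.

Total: 200 + 430 + 370 = 1000.
P(G1) = 200/1000 = 0.2. P(G2) = 430/1000 = 0.43. P(G3) = 370/1000 = 0.37.
Summing over the partition,
P(T) = P(T|G1)·P(G1) + P(T|G2)·P(G2) + P(T|G3)·P(G3)
      = 0.128·0.2 + 0.217·0.43 + 0.17·0.37
      = 0.0256 + 0.09331 + 0.0629 = 0.18181

0.1818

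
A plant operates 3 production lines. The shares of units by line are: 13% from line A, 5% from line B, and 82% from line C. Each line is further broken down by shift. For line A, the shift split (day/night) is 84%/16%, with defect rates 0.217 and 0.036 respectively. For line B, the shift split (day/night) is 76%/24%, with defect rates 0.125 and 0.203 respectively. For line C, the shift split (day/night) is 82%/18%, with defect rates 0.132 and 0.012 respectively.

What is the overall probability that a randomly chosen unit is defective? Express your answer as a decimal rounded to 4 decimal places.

P(D|A) = 0.84·0.217 + 0.16·0.036 = 0.18228 + 0.00576 = 0.18804
P(D|B) = 0.76·0.125 + 0.24·0.203 = 0.095 + 0.04872 = 0.14372
P(D|C) = 0.82·0.132 + 0.18·0.012 = 0.10824 + 0.00216 = 0.1104
Then overall,
P(D) = 0.13·0.18804 + 0.05·0.14372 + 0.82·0.1104
      = 0.0244452 + 0.007186 + 0.090528 = 0.1221592

P(D) ≈ 0.1222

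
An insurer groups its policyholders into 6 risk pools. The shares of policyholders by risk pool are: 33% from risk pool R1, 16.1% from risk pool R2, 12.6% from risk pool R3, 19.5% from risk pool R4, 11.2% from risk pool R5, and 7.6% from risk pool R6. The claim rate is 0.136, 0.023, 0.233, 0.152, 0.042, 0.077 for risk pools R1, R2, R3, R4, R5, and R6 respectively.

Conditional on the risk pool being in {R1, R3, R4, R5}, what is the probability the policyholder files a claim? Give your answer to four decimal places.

0.1423

Let S = {R1, R3, R4, R5}.
P(S) = 0.33 + 0.126 + 0.195 + 0.112 = 0.763.
P(C ∩ S) = 0.136·0.33 + 0.233·0.126 + 0.152·0.195 + 0.042·0.112 = 0.04488 + 0.029358 + 0.02964 + 0.004704 = 0.108582.
P(C | S) = 0.108582 / 0.763 = 0.142309…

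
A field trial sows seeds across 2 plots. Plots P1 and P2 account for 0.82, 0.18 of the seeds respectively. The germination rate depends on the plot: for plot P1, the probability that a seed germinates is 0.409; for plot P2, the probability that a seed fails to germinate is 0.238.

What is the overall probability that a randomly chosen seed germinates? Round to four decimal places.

0.4725

P(G|P2) = 1 − 0.238 = 0.762.
P(G) = P(G|P1)·P(P1) + P(G|P2)·P(P2)
      = 0.409·0.82 + 0.762·0.18
      = 0.33538 + 0.13716 = 0.47254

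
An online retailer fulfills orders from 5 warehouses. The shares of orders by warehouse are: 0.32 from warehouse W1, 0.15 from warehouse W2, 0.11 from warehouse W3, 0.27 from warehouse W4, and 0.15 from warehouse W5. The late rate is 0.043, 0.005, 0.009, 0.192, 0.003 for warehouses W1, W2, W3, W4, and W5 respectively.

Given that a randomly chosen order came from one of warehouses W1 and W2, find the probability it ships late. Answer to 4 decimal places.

Let S = {W1, W2}.
P(S) = 0.32 + 0.15 = 0.47.
P(L ∩ S) = 0.043·0.32 + 0.005·0.15 = 0.01376 + 0.00075 = 0.01451.
P(L | S) = 0.01451 / 0.47 = 0.030872…

P(L|S) ≈ 0.0309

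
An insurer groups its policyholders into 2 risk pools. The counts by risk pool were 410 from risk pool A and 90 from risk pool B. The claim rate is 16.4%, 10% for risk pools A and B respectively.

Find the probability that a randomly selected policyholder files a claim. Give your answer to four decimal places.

Total: 410 + 90 = 500.
P(A) = 410/500 = 0.82. P(B) = 90/500 = 0.18.
By the law of total probability,
P(C) = P(C|A)·P(A) + P(C|B)·P(B)
      = 0.164·0.82 + 0.1·0.18
      = 0.13448 + 0.018 = 0.15248

P(C) ≈ 0.1525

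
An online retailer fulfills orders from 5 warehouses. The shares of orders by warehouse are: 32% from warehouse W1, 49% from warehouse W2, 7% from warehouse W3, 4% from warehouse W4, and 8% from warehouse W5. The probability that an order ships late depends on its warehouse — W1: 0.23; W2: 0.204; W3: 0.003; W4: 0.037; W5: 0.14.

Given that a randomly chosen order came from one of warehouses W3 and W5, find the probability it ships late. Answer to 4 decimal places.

P(L|S) ≈ 0.0761

Let S = {W3, W5}.
P(S) = 0.07 + 0.08 = 0.15.
P(L ∩ S) = 0.003·0.07 + 0.14·0.08 = 0.00021 + 0.0112 = 0.01141.
P(L | S) = 0.01141 / 0.15 = 0.076067…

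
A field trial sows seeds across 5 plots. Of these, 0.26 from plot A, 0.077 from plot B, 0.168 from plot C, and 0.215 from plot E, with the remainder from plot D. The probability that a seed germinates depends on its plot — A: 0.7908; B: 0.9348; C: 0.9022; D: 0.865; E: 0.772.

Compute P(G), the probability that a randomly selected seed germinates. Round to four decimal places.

P(D) = 1 − (0.26 + 0.077 + 0.168 + 0.215) = 0.28.
P(G) = P(G|A)·P(A) + P(G|B)·P(B) + P(G|C)·P(C) + P(G|D)·P(D) + P(G|E)·P(E)
      = 0.7908·0.26 + 0.9348·0.077 + 0.9022·0.168 + 0.865·0.28 + 0.772·0.215
      = 0.205608 + 0.0719796 + 0.1515696 + 0.2422 + 0.16598 = 0.8373372

0.8373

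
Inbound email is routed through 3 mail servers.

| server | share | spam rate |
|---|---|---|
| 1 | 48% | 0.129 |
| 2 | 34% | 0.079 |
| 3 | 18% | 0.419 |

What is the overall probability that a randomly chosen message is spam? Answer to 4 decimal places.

Summing over the partition,
P(S) = P(S|1)·P(1) + P(S|2)·P(2) + P(S|3)·P(3)
      = 0.129·0.48 + 0.079·0.34 + 0.419·0.18
      = 0.06192 + 0.02686 + 0.07542 = 0.1642

P(S) ≈ 0.1642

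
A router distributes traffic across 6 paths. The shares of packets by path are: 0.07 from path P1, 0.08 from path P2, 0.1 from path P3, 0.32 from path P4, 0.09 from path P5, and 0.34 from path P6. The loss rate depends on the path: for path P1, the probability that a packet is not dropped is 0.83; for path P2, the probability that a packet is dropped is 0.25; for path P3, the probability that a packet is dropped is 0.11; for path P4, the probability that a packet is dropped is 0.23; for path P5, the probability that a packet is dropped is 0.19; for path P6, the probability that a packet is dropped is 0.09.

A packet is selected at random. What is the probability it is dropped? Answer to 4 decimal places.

P(L|P1) = 1 − 0.83 = 0.17.
P(L) = P(L|P1)·P(P1) + P(L|P2)·P(P2) + P(L|P3)·P(P3) + P(L|P4)·P(P4) + P(L|P5)·P(P5) + P(L|P6)·P(P6)
      = 0.17·0.07 + 0.25·0.08 + 0.11·0.1 + 0.23·0.32 + 0.19·0.09 + 0.09·0.34
      = 0.0119 + 0.02 + 0.011 + 0.0736 + 0.0171 + 0.0306 = 0.1642

P(L) ≈ 0.1642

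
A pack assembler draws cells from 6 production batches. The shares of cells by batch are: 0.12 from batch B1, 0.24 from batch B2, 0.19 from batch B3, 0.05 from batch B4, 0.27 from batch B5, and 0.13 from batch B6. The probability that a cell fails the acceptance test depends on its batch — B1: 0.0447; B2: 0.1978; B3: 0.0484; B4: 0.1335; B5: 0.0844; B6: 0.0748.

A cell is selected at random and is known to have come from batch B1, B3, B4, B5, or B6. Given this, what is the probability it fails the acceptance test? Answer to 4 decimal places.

0.0707

Let S = {B1, B3, B4, B5, B6}.
P(S) = 0.12 + 0.19 + 0.05 + 0.27 + 0.13 = 0.76.
P(F ∩ S) = 0.0447·0.12 + 0.0484·0.19 + 0.1335·0.05 + 0.0844·0.27 + 0.0748·0.13 = 0.005364 + 0.009196 + 0.006675 + 0.022788 + 0.009724 = 0.053747.
P(F | S) = 0.053747 / 0.76 = 0.070720…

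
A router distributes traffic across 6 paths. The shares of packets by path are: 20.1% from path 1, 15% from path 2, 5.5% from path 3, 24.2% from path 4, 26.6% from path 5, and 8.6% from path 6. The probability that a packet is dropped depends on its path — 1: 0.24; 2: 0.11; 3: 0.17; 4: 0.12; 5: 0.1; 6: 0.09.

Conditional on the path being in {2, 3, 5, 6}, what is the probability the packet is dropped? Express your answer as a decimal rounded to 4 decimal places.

0.1081

Let S = {2, 3, 5, 6}.
P(S) = 0.15 + 0.055 + 0.266 + 0.086 = 0.557.
P(L ∩ S) = 0.11·0.15 + 0.17·0.055 + 0.1·0.266 + 0.09·0.086 = 0.0165 + 0.00935 + 0.0266 + 0.00774 = 0.06019.
P(L | S) = 0.06019 / 0.557 = 0.108061…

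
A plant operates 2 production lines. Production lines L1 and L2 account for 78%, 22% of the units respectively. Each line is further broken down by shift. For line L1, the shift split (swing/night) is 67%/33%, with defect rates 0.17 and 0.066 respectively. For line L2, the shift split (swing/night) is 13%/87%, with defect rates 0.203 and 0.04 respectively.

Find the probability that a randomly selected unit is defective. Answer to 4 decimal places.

P(D) ≈ 0.1193

P(D|L1) = 0.67·0.17 + 0.33·0.066 = 0.1139 + 0.02178 = 0.13568
P(D|L2) = 0.13·0.203 + 0.87·0.04 = 0.02639 + 0.0348 = 0.06119
Then overall,
P(D) = 0.78·0.13568 + 0.22·0.06119
      = 0.1058304 + 0.0134618 = 0.1192922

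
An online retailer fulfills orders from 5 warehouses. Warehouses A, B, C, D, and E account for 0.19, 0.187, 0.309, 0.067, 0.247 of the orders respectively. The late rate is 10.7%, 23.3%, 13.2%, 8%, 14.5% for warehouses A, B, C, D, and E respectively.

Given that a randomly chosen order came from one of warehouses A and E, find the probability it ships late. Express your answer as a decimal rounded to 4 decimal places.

P(L|S) ≈ 0.1285

Let S = {A, E}.
P(S) = 0.19 + 0.247 = 0.437.
P(L ∩ S) = 0.107·0.19 + 0.145·0.247 = 0.02033 + 0.035815 = 0.056145.
P(L | S) = 0.056145 / 0.437 = 0.128478…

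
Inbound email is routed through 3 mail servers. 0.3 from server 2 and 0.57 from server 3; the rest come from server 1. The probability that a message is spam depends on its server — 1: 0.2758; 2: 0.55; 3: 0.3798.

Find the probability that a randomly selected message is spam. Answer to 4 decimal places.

0.4173

P(1) = 1 − (0.3 + 0.57) = 0.13.
P(S) = P(S|1)·P(1) + P(S|2)·P(2) + P(S|3)·P(3)
      = 0.2758·0.13 + 0.55·0.3 + 0.3798·0.57
      = 0.035854 + 0.165 + 0.216486 = 0.41734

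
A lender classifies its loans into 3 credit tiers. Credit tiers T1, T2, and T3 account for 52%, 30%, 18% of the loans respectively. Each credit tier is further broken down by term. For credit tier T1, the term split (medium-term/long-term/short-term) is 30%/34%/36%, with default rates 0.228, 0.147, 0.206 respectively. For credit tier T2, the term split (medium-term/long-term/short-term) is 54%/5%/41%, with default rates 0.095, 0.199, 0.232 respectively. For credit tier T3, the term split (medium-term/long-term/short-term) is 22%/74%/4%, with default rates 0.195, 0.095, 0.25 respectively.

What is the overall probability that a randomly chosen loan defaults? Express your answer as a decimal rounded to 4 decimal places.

0.1692

P(D|T1) = 0.3·0.228 + 0.34·0.147 + 0.36·0.206 = 0.0684 + 0.04998 + 0.07416 = 0.19254
P(D|T2) = 0.54·0.095 + 0.05·0.199 + 0.41·0.232 = 0.0513 + 0.00995 + 0.09512 = 0.15637
P(D|T3) = 0.22·0.195 + 0.74·0.095 + 0.04·0.25 = 0.0429 + 0.0703 + 0.01 = 0.1232
By total probability over the outer partition,
P(D) = 0.52·0.19254 + 0.3·0.15637 + 0.18·0.1232
      = 0.1001208 + 0.046911 + 0.022176 = 0.1692078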